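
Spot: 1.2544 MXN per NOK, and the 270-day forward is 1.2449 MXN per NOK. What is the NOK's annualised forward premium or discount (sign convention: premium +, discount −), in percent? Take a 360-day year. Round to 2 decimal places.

-1.01%

T = 270/360 years.
(F − S)/S = (1.2449 − 1.2544)/1.2544 = -0.0075733.
Annualise by dividing by T: -0.0075733 / (270/360) = -0.010098 → -1.01%.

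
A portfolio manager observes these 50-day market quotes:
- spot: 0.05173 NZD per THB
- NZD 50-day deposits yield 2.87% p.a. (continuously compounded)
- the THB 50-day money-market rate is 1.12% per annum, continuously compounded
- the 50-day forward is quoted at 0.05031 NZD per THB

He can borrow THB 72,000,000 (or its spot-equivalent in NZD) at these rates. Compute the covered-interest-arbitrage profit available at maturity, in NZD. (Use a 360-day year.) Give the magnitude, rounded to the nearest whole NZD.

NZD 111,477

T = 50/360 years.
Invest the THB and cover forward: 72,000,000 × 1.001556766 × 0.05031 = NZD 3,627,959.10.
Convert at spot and invest in NZD: 72,000,000 × 0.05173 × 1.003994066 = NZD 3,739,436.14.
The quoted forward undervalues THB, so borrow THB, convert to NZD at spot, deposit the NZD at 2.87%, and buy THB forward at 0.05031 to cover the loan.
Profit = 3,739,436.14 − 3,627,959.10 = NZD 111,477.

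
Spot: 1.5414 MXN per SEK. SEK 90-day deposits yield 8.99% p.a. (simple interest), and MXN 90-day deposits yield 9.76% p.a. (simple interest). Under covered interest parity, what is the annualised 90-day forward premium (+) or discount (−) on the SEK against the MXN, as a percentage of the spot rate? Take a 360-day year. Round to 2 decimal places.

T = 90/360 years.
F = S · g_MXN/g_SEK = 1.5414 × 1.024400/1.022475 = 1.5443020.
Annualised premium = (F − S)/S × (1/T) = (1.5443020 − 1.5414)/1.5414 ÷ (90/360) = 0.75%.

+0.75%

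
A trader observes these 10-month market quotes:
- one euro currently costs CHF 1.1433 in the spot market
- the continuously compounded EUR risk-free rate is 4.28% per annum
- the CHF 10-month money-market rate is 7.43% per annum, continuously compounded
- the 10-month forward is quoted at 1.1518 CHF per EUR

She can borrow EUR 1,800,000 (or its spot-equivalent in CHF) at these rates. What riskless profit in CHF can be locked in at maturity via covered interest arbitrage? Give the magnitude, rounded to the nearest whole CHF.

CHF 40,868

T = 10/12 years.
Keep in EUR, deliver into the forward: 1,800,000·1.036310352·1.1518 = CHF 2,148,520.07.
Swap to CHF now, deposit: 1,800,000·1.1433·1.063873685 = CHF 2,189,388.21.
The quoted forward undervalues EUR, so borrow EUR, convert to CHF at spot, deposit the CHF at 7.43%, and buy EUR forward at 1.1518 to cover the loan.
Profit = 2,189,388.21 − 2,148,520.07 = CHF 40,868.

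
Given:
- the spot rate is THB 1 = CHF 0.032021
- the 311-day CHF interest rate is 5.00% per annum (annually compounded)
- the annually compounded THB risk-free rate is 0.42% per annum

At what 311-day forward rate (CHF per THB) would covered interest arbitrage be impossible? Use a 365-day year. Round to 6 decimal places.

0.033261

T = 311/365 years.
Growth of 1 CHF over T: (1 + 0.0500)^(311/365) = 1.0424481.
THB growth factor: (1 + 0.0042)^(311/365) = 1.0035775.
So F = 0.032021 × 1.0424481 / 1.0035775 = 0.03326124 (CHF/THB).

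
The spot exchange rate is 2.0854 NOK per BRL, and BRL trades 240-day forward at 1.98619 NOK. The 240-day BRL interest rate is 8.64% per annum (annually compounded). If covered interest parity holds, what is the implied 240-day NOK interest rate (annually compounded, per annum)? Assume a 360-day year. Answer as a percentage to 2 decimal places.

0.98%

T = 240/360 years.
By CIP, F/S equals the NOK-to-BRL growth ratio: 1.98619/2.0854 = 0.9524264.
BRL growth factor: (1 + 0.0864)^(240/360) = 1.0568009.
That pins the NOK growth at 1.0065251.
Annualise: 1.0065251^(360/240) − 1 = 0.009804 = 0.98%.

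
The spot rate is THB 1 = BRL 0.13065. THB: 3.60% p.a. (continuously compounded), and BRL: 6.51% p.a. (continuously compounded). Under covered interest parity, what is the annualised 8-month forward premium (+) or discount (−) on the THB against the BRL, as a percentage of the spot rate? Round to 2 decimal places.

+2.94%

T = 8/12 years.
F = S · g_BRL/g_THB = 0.13065 × 1.0443556/1.0242903 = 0.13320936.
Annualised premium = (F − S)/S × (1/T) = (0.13320936 − 0.13065)/0.13065 ÷ (8/12) = 2.94%.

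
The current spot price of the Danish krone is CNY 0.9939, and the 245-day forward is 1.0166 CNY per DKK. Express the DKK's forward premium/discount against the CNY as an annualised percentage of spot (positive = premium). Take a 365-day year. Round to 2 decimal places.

+3.40%

T = 245/365 years.
DKK trades forward at +2.28393% vs spot over the period.
Per annum: 0.0228393 / (245/365) = 0.034026 = 3.40%.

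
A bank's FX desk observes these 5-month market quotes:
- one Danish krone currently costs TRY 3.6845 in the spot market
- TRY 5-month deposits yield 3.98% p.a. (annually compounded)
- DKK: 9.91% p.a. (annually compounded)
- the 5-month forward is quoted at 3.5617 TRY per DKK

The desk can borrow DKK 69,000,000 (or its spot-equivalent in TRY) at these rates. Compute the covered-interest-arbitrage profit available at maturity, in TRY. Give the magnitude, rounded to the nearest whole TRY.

TRY 2,772,410

T = 5/12 years.
Invest the DKK and cover forward: 69,000,000 × 1.04015685749 × 3.5617 = TRY 255,626,140.87.
Convert at spot and invest in TRY: 69,000,000 × 3.6845 × 1.01639477108 = TRY 258,398,550.85.
The quoted forward undervalues DKK, so borrow DKK, convert to TRY at spot, deposit the TRY at 3.98%, and buy DKK forward at 3.5617 to cover the loan.
Profit = 258,398,550.85 − 255,626,140.87 = TRY 2,772,410.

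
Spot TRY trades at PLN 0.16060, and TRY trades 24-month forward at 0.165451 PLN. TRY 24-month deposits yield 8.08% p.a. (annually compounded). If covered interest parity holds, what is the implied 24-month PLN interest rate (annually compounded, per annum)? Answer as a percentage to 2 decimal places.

9.70%

T = 2 years.
CIP gives F = S · g_PLN/g_TRY, so g_PLN/g_TRY = 0.165451/0.1606 = 1.0302055.
TRY growth factor: (1 + 0.0808)^2 = 1.1681286.
That pins the PLN growth at 1.2034125.
r = 1.2034125^(1/2) − 1 = 0.097002 → 9.70%.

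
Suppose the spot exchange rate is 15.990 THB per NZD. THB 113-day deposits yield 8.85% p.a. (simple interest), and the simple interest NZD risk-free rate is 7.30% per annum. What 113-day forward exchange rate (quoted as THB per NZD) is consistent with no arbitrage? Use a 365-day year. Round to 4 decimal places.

T = 113/365 years.
THB accumulates by 1 + 0.0885×113/365 = 1.02739863.
Growth of 1 NZD over T: 1 + 0.0730×113/365 = 1.022600.
So F = 15.99 × 1.02739863 / 1.022600 = 16.065034 (THB/NZD).

16.0650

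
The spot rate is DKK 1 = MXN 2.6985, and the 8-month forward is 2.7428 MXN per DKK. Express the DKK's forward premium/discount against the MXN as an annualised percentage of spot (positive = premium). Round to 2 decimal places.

T = 8/12 years.
DKK trades forward at +1.64165% vs spot over the period.
Per annum: 0.0164165 / (8/12) = 0.024625 = 2.46%.

+2.46%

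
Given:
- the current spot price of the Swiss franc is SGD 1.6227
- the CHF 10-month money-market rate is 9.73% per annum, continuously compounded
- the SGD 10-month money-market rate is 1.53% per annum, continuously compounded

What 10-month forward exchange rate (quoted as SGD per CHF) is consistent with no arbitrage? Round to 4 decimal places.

T = 10/12 years.
SGD accumulates by e^(0.0153×10/12) = 1.0128316.
CHF accumulates by e^(0.0973×10/12) = 1.0844613.
Forward (SGD per CHF) = 1.6227 × 1.0128316 / 1.0844613 = 1.515519.

1.5155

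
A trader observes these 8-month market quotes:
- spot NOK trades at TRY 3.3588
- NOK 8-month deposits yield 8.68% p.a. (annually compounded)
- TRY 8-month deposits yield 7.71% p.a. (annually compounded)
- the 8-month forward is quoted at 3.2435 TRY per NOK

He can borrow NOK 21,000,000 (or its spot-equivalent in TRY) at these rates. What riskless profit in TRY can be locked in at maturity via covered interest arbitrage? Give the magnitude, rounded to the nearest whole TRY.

TRY 2,115,154

T = 8/12 years.
Keep in NOK, deliver into the forward: 21,000,000·1.0570602777·3.2435 = TRY 72,000,075.23.
Swap to TRY now, deposit: 21,000,000·3.3588·1.0507611744 = TRY 74,115,229.28.
The quoted forward undervalues NOK, so borrow NOK, convert to TRY at spot, deposit the TRY at 7.71%, and buy NOK forward at 3.2435 to cover the loan.
The gap between the two covered legs is TRY 2,115,154.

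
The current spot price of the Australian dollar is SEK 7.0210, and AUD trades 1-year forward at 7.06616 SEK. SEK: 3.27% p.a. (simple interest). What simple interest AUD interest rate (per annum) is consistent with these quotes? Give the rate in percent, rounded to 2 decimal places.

2.61%

T = 1 year.
F/S = 7.06616/7.021 = 1.0064321 = (growth of SEK) / (growth of AUD).
SEK growth factor: 1 + 0.0327×1 = 1.032700.
So the AUD growth factor = 1.026100.
(1.026100 − 1)/T = 0.026100, i.e. 2.61%.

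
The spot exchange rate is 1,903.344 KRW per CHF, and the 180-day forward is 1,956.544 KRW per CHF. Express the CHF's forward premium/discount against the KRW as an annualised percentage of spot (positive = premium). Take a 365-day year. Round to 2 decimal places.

+5.67%

T = 180/365 years.
Period premium: (1956.544 − 1903.344)/1903.344 = 0.0279508.
×(1/T) gives 5.67% p.a.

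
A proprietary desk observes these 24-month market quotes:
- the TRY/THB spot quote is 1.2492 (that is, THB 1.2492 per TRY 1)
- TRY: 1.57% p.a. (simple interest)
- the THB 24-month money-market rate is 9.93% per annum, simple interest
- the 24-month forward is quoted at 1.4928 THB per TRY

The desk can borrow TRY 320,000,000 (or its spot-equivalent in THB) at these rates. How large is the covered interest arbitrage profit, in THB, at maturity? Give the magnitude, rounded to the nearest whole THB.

T = 2 years.
Keep in TRY, deliver into the forward: 320,000,000·1.031400·1.4928 = THB 492,695,654.40.
Swap to THB now, deposit: 320,000,000·1.2492·1.198600 = THB 479,133,158.40.
The quoted forward overvalues TRY, so borrow THB, buy TRY at spot, deposit the TRY at 1.57%, and sell the proceeds forward at 1.4928.
Profit = 492,695,654.40 − 479,133,158.40 = THB 13,562,496.

THB 13,562,496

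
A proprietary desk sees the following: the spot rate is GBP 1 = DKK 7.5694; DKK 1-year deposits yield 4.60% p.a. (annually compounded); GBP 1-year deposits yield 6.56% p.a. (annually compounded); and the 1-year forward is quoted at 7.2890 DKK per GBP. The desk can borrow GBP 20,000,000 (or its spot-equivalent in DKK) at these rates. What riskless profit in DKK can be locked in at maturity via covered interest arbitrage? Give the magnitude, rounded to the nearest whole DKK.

T = 1 year.
Route A — deposit GBP, sell forward: 20,000,000 × 1.065600 × 7.2890 = DKK 155,343,168.00.
Route B — convert at spot, deposit DKK: 20,000,000 × 7.5694 × 1.046000 = DKK 158,351,848.00.
The quoted forward undervalues GBP, so borrow GBP, convert to DKK at spot, deposit the DKK at 4.60%, and buy GBP forward at 7.2890 to cover the loan.
Arbitrage profit = |155,343,168.00 − 158,351,848.00| = DKK 3,008,680.

DKK 3,008,680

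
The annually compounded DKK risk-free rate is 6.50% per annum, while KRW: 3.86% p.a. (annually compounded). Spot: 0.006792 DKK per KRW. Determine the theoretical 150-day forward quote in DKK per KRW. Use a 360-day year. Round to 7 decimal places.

T = 150/360 years.
Growth of 1 DKK over T: (1 + 0.0650)^(150/360) = 1.0265868.
Growth of 1 KRW over T: (1 + 0.0386)^(150/360) = 1.0159059.
CIP: F = S · (grow DKK)/(grow KRW) = 0.006792 × 1.0265868/1.0159059 = 0.006863409 DKK per KRW.

0.0068634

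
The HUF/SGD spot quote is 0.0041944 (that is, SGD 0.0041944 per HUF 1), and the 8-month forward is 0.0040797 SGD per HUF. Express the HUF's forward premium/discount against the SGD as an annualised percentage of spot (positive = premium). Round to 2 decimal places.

T = 8/12 years.
HUF trades forward at -2.73460% vs spot over the period.
×(1/T) gives -4.10% p.a.

-4.10%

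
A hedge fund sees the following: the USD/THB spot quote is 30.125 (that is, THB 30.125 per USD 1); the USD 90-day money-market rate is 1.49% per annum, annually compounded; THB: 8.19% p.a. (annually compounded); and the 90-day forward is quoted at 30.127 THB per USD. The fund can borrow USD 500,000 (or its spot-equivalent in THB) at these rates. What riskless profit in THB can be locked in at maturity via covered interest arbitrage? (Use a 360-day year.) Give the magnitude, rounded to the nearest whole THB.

THB 242,561

T = 90/360 years.
Invest the USD and cover forward: 500,000 × 1.0037043656 × 30.127 = THB 15,119,300.71.
Convert at spot and invest in THB: 500,000 × 30.125 × 1.0198746103 = THB 15,361,861.32.
The quoted forward undervalues USD, so borrow USD, convert to THB at spot, deposit the THB at 8.19%, and buy USD forward at 30.127 to cover the loan.
The gap between the two covered legs is THB 242,561.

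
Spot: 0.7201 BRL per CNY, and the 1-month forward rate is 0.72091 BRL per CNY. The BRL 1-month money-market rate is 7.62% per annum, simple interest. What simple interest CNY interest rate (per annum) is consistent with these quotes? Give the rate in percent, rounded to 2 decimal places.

6.26%

T = 1/12 years.
By CIP, F/S equals the BRL-to-CNY growth ratio: 0.72091/0.7201 = 1.0011248.
BRL growth factor: 1 + 0.0762×1/12 = 1.006350.
So the CNY growth factor = 1.0052193.
(1.0052193 − 1)/T = 0.062632, i.e. 6.26%.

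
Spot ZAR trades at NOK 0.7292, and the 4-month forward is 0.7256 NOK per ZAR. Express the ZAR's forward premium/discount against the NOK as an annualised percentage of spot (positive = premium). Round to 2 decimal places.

T = 4/12 years.
ZAR trades forward at -0.49369% vs spot over the period.
Per annum: -0.0049369 / (4/12) = -0.014811 = -1.48%.

-1.48%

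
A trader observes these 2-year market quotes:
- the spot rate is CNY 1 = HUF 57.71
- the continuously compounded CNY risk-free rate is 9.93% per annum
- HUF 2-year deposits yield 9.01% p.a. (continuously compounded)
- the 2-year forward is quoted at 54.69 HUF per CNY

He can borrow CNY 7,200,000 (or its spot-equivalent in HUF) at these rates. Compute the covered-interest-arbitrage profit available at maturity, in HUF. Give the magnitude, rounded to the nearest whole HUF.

HUF 17,281,219

T = 2 years.
Keep in CNY, deliver into the forward: 7,200,000·1.21969399072·54.69 = HUF 480,276,463.34.
Swap to HUF now, deposit: 7,200,000·57.71·1.19745683054 = HUF 497,557,682.57.
The quoted forward undervalues CNY, so borrow CNY, convert to HUF at spot, deposit the HUF at 9.01%, and buy CNY forward at 54.69 to cover the loan.
Arbitrage profit = |480,276,463.34 − 497,557,682.57| = HUF 17,281,219.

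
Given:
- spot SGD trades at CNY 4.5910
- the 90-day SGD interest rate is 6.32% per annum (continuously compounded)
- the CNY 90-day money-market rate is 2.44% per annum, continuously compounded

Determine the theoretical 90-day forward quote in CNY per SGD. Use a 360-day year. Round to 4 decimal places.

4.5467

T = 90/360 years.
Growth of 1 CNY over T: e^(0.0244×90/360) = 1.0061186.
Growth of 1 SGD over T: e^(0.0632×90/360) = 1.0159255.
Forward (CNY per SGD) = 4.591 × 1.0061186 / 1.0159255 = 4.546682.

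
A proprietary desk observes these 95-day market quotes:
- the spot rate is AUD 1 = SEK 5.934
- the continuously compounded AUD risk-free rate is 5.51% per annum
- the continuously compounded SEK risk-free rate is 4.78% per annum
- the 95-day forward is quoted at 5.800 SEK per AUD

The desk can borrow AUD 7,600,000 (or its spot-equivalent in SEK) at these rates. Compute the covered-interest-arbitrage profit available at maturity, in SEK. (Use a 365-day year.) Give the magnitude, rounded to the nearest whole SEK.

SEK 946,268

T = 95/365 years.
Keep in AUD, deliver into the forward: 7,600,000·1.0144444228·5.800 = SEK 44,716,710.16.
Swap to SEK now, deposit: 7,600,000·5.934·1.0125188083 = SEK 45,662,978.22.
The quoted forward undervalues AUD, so borrow AUD, convert to SEK at spot, deposit the SEK at 4.78%, and buy AUD forward at 5.800 to cover the loan.
The gap between the two covered legs is SEK 946,268.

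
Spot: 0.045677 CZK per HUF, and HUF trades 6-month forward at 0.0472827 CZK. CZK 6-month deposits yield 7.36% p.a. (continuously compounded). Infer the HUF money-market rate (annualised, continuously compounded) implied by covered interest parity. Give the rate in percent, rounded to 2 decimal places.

T = 6/12 years.
CIP gives F = S · g_CZK/g_HUF, so g_CZK/g_HUF = 0.0472827/0.045677 = 1.0351534.
The CZK side grows by e^(0.0736×6/12) = 1.0374855.
So the HUF growth factor = 1.0022529.
Take logs: ln 1.0022529 / (6/12) = 0.004501, so 0.45%.

0.45%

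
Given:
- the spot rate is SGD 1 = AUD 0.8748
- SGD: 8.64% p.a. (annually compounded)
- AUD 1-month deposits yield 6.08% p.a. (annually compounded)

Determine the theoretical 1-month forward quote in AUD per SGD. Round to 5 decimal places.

T = 1/12 years.
AUD accumulates by (1 + 0.0608)^(1/12) = 1.0049307.
SGD accumulates by (1 + 0.0864)^(1/12) = 1.0069297.
So F = 0.8748 × 1.0049307 / 1.0069297 = 0.8730633 (AUD/SGD).

0.87306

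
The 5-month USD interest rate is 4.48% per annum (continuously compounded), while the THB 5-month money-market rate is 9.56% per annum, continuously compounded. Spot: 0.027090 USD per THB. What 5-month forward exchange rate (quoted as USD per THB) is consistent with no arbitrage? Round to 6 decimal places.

T = 5/12 years.
USD accumulates by e^(0.0448×5/12) = 1.018842.
THB accumulates by e^(0.0956×5/12) = 1.0406373.
Forward (USD per THB) = 0.02709 × 1.018842 / 1.0406373 = 0.02652262.

0.026523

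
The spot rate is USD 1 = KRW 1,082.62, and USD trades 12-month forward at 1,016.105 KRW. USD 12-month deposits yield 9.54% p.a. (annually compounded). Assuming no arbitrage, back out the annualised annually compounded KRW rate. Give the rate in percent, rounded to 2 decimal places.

2.81%

T = 1 year.
CIP gives F = S · g_KRW/g_USD, so g_KRW/g_USD = 1016.105/1082.62 = 0.9385611.
The USD side grows by (1 + 0.0954)^1 = 1.095400.
Hence g_KRW = 1.0280998.
Annualise: 1.0280998^(1/1) − 1 = 0.028100 = 2.81%.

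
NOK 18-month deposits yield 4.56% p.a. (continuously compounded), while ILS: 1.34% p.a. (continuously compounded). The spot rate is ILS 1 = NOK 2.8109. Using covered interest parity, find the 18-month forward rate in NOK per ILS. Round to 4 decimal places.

2.9500

T = 18/12 years.
NOK growth factor: e^(0.0456×18/12) = 1.0707935.
ILS growth factor: e^(0.0134×18/12) = 1.0203034.
So F = 2.8109 × 1.0707935 / 1.0203034 = 2.949998 (NOK/ILS).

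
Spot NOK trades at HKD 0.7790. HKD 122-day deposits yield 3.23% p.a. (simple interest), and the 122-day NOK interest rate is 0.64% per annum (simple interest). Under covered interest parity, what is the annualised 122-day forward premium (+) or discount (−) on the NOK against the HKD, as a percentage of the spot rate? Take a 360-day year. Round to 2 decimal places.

T = 122/360 years.
F = S · g_HKD/g_NOK = 0.779 × 1.0109461/1.0021689 = 0.7858226.
(F − S)/S ÷ T = (0.7858226 − 0.779)/0.779/(122/360) = 0.025844 → 2.58%.

+2.58%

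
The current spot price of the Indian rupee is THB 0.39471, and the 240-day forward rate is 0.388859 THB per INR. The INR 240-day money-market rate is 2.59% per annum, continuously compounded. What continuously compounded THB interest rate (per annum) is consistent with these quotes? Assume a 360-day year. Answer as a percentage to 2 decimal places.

T = 240/360 years.
By CIP, F/S equals the THB-to-INR growth ratio: 0.388859/0.39471 = 0.9851765.
The INR side grows by e^(0.0259×240/360) = 1.0174166.
That pins the THB growth at 1.0023349.
Take logs: ln 1.0023349 / (240/360) = 0.003498, so 0.35%.

0.35%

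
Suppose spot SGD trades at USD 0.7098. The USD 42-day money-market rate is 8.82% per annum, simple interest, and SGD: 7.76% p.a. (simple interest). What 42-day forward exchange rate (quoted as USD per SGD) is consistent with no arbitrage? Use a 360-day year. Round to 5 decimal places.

0.71067

T = 42/360 years.
USD accumulates by 1 + 0.0882×42/360 = 1.010290.
Growth of 1 SGD over T: 1 + 0.0776×42/360 = 1.0090533.
CIP: F = S · (grow USD)/(grow SGD) = 0.7098 × 1.010290/1.0090533 = 0.7106699 USD per SGD.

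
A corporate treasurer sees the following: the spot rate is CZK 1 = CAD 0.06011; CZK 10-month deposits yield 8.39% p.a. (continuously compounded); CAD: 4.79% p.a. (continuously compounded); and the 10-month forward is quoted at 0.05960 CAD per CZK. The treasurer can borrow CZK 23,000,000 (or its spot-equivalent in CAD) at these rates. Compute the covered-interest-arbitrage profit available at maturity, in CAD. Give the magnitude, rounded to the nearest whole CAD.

T = 10/12 years.
Route A — deposit CZK, sell forward: 23,000,000 × 1.072418809 × 0.05960 = CAD 1,470,071.70.
Route B — convert at spot, deposit CAD: 23,000,000 × 0.06011 × 1.040724044 = CAD 1,438,832.21.
The quoted forward overvalues CZK, so borrow CAD, buy CZK at spot, deposit the CZK at 8.39%, and sell the proceeds forward at 0.05960.
The gap between the two covered legs is CAD 31,239.

CAD 31,239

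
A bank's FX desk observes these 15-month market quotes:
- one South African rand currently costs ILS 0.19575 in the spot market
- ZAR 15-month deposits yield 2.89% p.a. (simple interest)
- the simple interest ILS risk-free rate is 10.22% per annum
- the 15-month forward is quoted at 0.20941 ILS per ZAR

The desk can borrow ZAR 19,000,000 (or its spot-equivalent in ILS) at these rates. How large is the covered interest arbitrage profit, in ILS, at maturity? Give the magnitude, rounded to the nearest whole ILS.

T = 15/12 years.
Keep in ZAR, deliver into the forward: 19,000,000·1.036125·0.20941 = ILS 4,122,523.79.
Swap to ILS now, deposit: 19,000,000·0.19575·1.127750 = ILS 4,194,384.19.
The quoted forward undervalues ZAR, so borrow ZAR, convert to ILS at spot, deposit the ILS at 10.22%, and buy ZAR forward at 0.20941 to cover the loan.
Profit = 4,194,384.19 − 4,122,523.79 = ILS 71,860.

ILS 71,860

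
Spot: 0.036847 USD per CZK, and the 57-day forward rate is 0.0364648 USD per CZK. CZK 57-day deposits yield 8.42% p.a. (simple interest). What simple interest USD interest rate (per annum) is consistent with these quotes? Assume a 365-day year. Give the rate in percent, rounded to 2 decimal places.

1.69%

T = 57/365 years.
CIP gives F = S · g_USD/g_CZK, so g_USD/g_CZK = 0.0364648/0.036847 = 0.9896274.
CZK growth factor: 1 + 0.0842×57/365 = 1.013149.
That pins the USD growth at 1.002640.
(1.002640 − 1)/T = 0.016905, i.e. 1.69%.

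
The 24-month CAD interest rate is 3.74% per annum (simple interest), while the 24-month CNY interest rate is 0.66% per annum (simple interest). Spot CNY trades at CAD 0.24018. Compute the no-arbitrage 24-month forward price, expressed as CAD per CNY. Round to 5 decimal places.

T = 2 years.
CAD growth factor: 1 + 0.0374×2 = 1.074800.
Growth of 1 CNY over T: 1 + 0.0066×2 = 1.013200.
So F = 0.24018 × 1.074800 / 1.013200 = 0.2547823 (CAD/CNY).

0.25478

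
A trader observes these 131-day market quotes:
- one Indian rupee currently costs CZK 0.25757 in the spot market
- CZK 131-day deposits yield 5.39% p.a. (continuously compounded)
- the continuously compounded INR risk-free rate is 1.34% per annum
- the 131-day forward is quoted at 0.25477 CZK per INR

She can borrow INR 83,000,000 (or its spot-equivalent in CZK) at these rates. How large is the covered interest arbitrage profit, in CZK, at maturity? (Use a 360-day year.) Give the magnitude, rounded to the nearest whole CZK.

CZK 552,483

T = 131/360 years.
Keep in INR, deliver into the forward: 83,000,000·1.0048880187·0.25477 = CZK 21,249,271.60.
Swap to CZK now, deposit: 83,000,000·0.25757·1.0198072217 = CZK 21,801,754.93.
The quoted forward undervalues INR, so borrow INR, convert to CZK at spot, deposit the CZK at 5.39%, and buy INR forward at 0.25477 to cover the loan.
Profit = 21,801,754.93 − 21,249,271.60 = CZK 552,483.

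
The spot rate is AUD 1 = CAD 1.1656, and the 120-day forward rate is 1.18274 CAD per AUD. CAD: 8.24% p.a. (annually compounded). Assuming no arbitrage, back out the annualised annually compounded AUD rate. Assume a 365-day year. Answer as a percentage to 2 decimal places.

3.54%

T = 120/365 years.
By CIP, F/S equals the CAD-to-AUD growth ratio: 1.18274/1.1656 = 1.0147049.
CAD growth factor: (1 + 0.0824)^(120/365) = 1.0263738.
That pins the AUD growth at 1.0114998.
Annualise: 1.0114998^(365/120) − 1 = 0.035391 = 3.54%.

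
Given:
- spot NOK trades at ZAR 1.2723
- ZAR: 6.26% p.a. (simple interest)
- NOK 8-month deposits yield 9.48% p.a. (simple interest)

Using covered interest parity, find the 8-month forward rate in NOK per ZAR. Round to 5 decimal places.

0.80217

T = 8/12 years.
ZAR growth factor: 1 + 0.0626×8/12 = 1.0417333.
Growth of 1 NOK over T: 1 + 0.0948×8/12 = 1.063200.
So F = 1.2723 × 1.0417333 / 1.063200 = 1.246611 (ZAR/NOK).
Quoted the other way: 1/1.246611 = 0.80217 NOK per ZAR.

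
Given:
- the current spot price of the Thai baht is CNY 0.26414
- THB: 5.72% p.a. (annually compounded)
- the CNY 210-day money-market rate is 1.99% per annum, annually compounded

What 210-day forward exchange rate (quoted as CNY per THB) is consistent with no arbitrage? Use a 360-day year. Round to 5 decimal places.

T = 210/360 years.
CNY accumulates by (1 + 0.0199)^(210/360) = 1.0115607.
THB growth factor: (1 + 0.0572)^(210/360) = 1.0329794.
So F = 0.26414 × 1.0115607 / 1.0329794 = 0.2586631 (CNY/THB).

0.25866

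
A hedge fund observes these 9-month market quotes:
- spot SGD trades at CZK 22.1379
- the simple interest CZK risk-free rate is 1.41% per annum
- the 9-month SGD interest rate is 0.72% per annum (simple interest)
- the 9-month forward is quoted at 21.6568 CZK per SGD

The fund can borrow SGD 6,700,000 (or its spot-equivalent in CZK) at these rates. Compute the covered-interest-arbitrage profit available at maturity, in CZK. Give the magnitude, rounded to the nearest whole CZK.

CZK 4,008,353

T = 9/12 years.
Route A — deposit SGD, sell forward: 6,700,000 × 1.005400 × 21.6568 = CZK 145,884,103.02.
Route B — convert at spot, deposit CZK: 6,700,000 × 22.1379 × 1.010575 = CZK 149,892,455.56.
The quoted forward undervalues SGD, so borrow SGD, convert to CZK at spot, deposit the CZK at 1.41%, and buy SGD forward at 21.6568 to cover the loan.
Arbitrage profit = |145,884,103.02 − 149,892,455.56| = CZK 4,008,353.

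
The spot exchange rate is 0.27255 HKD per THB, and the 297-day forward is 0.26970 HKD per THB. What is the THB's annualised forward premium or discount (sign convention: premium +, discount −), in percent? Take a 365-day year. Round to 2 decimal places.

-1.29%

T = 297/365 years.
Period premium: (0.26970 − 0.27255)/0.27255 = -0.0104568.
Per annum: -0.0104568 / (297/365) = -0.012851 = -1.29%.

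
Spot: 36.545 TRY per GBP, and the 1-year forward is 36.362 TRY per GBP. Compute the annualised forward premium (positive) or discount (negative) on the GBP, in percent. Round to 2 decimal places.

T = 1 year.
GBP trades forward at -0.50075% vs spot over the period.
Annualise by dividing by T: -0.0050075 / 1 = -0.005007 → -0.50%.

-0.50%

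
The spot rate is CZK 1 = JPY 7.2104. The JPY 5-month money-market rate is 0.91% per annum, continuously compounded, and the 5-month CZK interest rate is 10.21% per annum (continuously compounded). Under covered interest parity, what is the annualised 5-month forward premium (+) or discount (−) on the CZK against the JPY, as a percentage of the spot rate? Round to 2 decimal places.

T = 5/12 years.
CIP forward (JPY per CZK) = 7.2104 × 1.0037989/1.0434595 = 6.9363416.
Annualised premium = (F − S)/S × (1/T) = (6.9363416 − 7.2104)/7.2104 ÷ (5/12) = -9.12%.

-9.12%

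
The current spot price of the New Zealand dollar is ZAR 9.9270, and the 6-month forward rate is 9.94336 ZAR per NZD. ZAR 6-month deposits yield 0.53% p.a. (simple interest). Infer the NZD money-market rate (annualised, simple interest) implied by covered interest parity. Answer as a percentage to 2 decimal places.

0.20%

T = 6/12 years.
By CIP, F/S equals the ZAR-to-NZD growth ratio: 9.94336/9.927 = 1.0016480.
ZAR growth factor: 1 + 0.0053×6/12 = 1.002650.
That pins the NZD growth at 1.0010004.
(1.0010004 − 1)/T = 0.002001, i.e. 0.20%.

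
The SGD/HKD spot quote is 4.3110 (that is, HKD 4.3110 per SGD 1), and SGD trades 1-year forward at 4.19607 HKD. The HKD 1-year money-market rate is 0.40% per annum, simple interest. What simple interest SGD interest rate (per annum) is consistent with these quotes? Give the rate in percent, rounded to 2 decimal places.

T = 1 year.
F/S = 4.19607/4.311 = 0.9733403 = (growth of HKD) / (growth of SGD).
The HKD side grows by 1 + 0.0040×1 = 1.004000.
So the SGD growth factor = 1.0314995.
r = (1.0314995 − 1)/1 = 0.031500 → 3.15%.

3.15%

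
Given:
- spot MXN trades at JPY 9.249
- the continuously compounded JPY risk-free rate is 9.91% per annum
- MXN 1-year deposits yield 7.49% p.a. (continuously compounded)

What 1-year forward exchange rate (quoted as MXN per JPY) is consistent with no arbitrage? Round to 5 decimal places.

0.10553

T = 1 year.
Growth of 1 JPY over T: e^(0.0991×1) = 1.1041767.
MXN accumulates by e^(0.0749×1) = 1.0777764.
CIP: F = S · (grow JPY)/(grow MXN) = 9.249 × 1.1041767/1.0777764 = 9.475556 JPY per MXN.
Quoted the other way: 1/9.475556 = 0.10553 MXN per JPY.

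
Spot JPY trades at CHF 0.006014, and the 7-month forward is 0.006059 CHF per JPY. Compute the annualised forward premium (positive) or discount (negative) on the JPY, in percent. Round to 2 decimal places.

+1.28%

T = 7/12 years.
Period premium: (0.006059 − 0.006014)/0.006014 = 0.0074825.
Annualise by dividing by T: 0.0074825 / (7/12) = 0.012827 → 1.28%.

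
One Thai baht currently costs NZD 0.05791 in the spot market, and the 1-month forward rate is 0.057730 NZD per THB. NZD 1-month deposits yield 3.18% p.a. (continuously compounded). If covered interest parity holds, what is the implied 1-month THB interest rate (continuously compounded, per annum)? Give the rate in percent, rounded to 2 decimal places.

T = 1/12 years.
By CIP, F/S equals the NZD-to-THB growth ratio: 0.05773/0.05791 = 0.9968917.
NZD growth factor: e^(0.0318×1/12) = 1.0026535.
That pins the THB growth at 1.0057798.
r = ln(1.0057798)/(1/12) = 0.069158 → 6.92%.

6.92%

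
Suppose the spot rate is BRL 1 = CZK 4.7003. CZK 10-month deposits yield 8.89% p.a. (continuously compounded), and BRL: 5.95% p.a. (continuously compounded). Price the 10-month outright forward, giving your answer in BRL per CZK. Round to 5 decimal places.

T = 10/12 years.
CZK accumulates by e^(0.0889×10/12) = 1.0768965.
BRL growth factor: e^(0.0595×10/12) = 1.0508332.
Forward (CZK per BRL) = 4.7003 × 1.0768965 / 1.0508332 = 4.816879.
Quoted the other way: 1/4.816879 = 0.20760 BRL per CZK.

0.20760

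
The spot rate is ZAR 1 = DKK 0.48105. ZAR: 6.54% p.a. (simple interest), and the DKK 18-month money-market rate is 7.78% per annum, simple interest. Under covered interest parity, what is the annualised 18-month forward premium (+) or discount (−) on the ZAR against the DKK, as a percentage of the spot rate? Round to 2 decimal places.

T = 18/12 years.
No-arbitrage forward: 0.48105 × 1.116700 / 1.098100 = 0.48919819 DKK/ZAR.
Annualised premium = (F − S)/S × (1/T) = (0.48919819 − 0.48105)/0.48105 ÷ (18/12) = 1.13%.

+1.13%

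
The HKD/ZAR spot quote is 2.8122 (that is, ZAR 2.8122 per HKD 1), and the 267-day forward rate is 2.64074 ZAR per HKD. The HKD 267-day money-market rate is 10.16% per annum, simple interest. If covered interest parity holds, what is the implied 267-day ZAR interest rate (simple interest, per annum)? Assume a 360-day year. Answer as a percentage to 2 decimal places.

1.32%

T = 267/360 years.
By CIP, F/S equals the ZAR-to-HKD growth ratio: 2.64074/2.8122 = 0.9390299.
The HKD side grows by 1 + 0.1016×267/360 = 1.0753533.
That pins the ZAR growth at 1.0097889.
r = (1.0097889 − 1)/(267/360) = 0.013199 → 1.32%.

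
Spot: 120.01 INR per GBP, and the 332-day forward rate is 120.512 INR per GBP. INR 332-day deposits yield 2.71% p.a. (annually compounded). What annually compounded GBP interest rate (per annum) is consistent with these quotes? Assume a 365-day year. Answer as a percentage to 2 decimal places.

2.24%

T = 332/365 years.
CIP gives F = S · g_INR/g_GBP, so g_INR/g_GBP = 120.512/120.01 = 1.0041830.
The INR side grows by (1 + 0.0271)^(332/365) = 1.024620.
That pins the GBP growth at 1.0203519.
r = 1.0203519^(365/332) − 1 = 0.022397 → 2.24%.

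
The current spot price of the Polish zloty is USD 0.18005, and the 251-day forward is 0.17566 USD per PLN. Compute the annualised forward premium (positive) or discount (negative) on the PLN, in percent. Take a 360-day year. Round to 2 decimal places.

T = 251/360 years.
Period premium: (0.17566 − 0.18005)/0.18005 = -0.0243821.
×(1/T) gives -3.50% p.a.

-3.50%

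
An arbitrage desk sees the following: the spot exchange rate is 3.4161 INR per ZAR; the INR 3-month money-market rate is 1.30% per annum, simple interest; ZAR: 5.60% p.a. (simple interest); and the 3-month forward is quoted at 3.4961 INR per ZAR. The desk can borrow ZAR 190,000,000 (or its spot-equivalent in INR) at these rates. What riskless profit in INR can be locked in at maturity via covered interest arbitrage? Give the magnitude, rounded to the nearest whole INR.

T = 3/12 years.
Invest the ZAR and cover forward: 190,000,000 × 1.014000 × 3.4961 = INR 673,558,626.00.
Convert at spot and invest in INR: 190,000,000 × 3.4161 × 1.003250 = INR 651,168,441.75.
The quoted forward overvalues ZAR, so borrow INR, buy ZAR at spot, deposit the ZAR at 5.60%, and sell the proceeds forward at 3.4961.
Arbitrage profit = |673,558,626.00 − 651,168,441.75| = INR 22,390,184.

INR 22,390,184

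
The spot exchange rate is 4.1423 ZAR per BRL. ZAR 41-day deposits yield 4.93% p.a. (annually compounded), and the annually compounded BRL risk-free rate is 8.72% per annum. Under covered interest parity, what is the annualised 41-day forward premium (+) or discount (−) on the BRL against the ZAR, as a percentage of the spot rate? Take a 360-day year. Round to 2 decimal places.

T = 41/360 years.
No-arbitrage forward: 4.1423 × 1.0054958 / 1.0095672 = 4.1255949 ZAR/BRL.
Annualised premium = (F − S)/S × (1/T) = (4.1255949 − 4.1423)/4.1423 ÷ (41/360) = -3.54%.

-3.54%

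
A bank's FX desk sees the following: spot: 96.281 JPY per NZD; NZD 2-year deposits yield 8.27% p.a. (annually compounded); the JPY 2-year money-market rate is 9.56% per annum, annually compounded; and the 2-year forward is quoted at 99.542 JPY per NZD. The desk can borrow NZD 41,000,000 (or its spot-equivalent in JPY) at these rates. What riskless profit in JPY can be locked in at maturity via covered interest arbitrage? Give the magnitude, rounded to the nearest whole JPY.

JPY 45,803,949

T = 2 years.
Route A — deposit NZD, sell forward: 41,000,000 × 1.17223929 × 99.542 = JPY 4,784,168,779.61.
Route B — convert at spot, deposit JPY: 41,000,000 × 96.281 × 1.20033936 = JPY 4,738,364,830.73.
The quoted forward overvalues NZD, so borrow JPY, buy NZD at spot, deposit the NZD at 8.27%, and sell the proceeds forward at 99.542.
The gap between the two covered legs is JPY 45,803,949.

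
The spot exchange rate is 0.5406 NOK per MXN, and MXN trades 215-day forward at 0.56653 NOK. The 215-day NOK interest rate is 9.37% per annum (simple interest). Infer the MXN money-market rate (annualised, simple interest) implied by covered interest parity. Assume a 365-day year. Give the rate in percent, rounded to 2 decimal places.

1.17%

T = 215/365 years.
CIP gives F = S · g_NOK/g_MXN, so g_NOK/g_MXN = 0.56653/0.5406 = 1.0479652.
NOK growth factor: 1 + 0.0937×215/365 = 1.0551932.
That pins the MXN growth at 1.0068972.
(1.0068972 − 1)/T = 0.011709, i.e. 1.17%.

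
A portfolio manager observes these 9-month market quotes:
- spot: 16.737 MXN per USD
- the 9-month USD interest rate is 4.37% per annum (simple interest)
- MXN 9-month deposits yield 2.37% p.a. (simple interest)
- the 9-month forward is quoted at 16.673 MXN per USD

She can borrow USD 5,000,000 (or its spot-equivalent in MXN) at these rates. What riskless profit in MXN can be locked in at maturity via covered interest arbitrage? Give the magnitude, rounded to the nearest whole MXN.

T = 9/12 years.
Invest the USD and cover forward: 5,000,000 × 1.032775 × 16.673 = MXN 86,097,287.88.
Convert at spot and invest in MXN: 5,000,000 × 16.737 × 1.017775 = MXN 85,172,500.88.
The quoted forward overvalues USD, so borrow MXN, buy USD at spot, deposit the USD at 4.37%, and sell the proceeds forward at 16.673.
Arbitrage profit = |86,097,287.88 − 85,172,500.88| = MXN 924,787.

MXN 924,787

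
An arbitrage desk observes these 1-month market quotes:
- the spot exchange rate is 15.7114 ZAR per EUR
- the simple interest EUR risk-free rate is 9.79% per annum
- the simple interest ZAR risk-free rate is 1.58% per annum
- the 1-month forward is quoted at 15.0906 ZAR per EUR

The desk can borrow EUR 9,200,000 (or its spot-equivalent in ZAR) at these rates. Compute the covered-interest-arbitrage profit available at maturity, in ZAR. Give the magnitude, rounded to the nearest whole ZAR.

T = 1/12 years.
Route A — deposit EUR, sell forward: 9,200,000 × 1.00815833333 × 15.0906 = ZAR 139,966,170.13.
Route B — convert at spot, deposit ZAR: 9,200,000 × 15.7114 × 1.00131666667 = ZAR 144,735,197.43.
The quoted forward undervalues EUR, so borrow EUR, convert to ZAR at spot, deposit the ZAR at 1.58%, and buy EUR forward at 15.0906 to cover the loan.
Profit = 144,735,197.43 − 139,966,170.13 = ZAR 4,769,027.

ZAR 4,769,027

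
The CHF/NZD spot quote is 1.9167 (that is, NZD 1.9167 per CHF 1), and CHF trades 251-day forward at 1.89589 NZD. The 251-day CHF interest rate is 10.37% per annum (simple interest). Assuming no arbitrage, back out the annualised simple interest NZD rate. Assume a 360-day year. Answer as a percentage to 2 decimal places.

T = 251/360 years.
By CIP, F/S equals the NZD-to-CHF growth ratio: 1.89589/1.9167 = 0.9891428.
The CHF side grows by 1 + 0.1037×251/360 = 1.0723019.
So the NZD growth factor = 1.0606597.
(1.0606597 − 1)/T = 0.087002, i.e. 8.70%.

8.70%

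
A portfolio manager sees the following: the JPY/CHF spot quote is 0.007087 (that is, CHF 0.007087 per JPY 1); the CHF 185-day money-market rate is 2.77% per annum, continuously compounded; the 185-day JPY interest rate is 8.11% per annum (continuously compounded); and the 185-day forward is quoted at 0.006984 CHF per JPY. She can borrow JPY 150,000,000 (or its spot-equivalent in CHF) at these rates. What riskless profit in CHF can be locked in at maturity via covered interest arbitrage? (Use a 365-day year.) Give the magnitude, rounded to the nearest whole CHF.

T = 185/365 years.
Invest the JPY and cover forward: 150,000,000 × 1.041962005 × 0.006984 = CHF 1,091,559.40.
Convert at spot and invest in CHF: 150,000,000 × 0.007087 × 1.014138746 = CHF 1,078,080.19.
The quoted forward overvalues JPY, so borrow CHF, buy JPY at spot, deposit the JPY at 8.11%, and sell the proceeds forward at 0.006984.
The gap between the two covered legs is CHF 13,479.

CHF 13,479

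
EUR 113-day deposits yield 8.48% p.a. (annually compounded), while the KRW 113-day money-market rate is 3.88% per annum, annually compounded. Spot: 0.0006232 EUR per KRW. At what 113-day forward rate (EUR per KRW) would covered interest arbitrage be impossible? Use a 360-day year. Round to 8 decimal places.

T = 113/360 years.
Growth of 1 EUR over T: (1 + 0.0848)^(113/360) = 1.0258784.
Growth of 1 KRW over T: (1 + 0.0388)^(113/360) = 1.0120202.
Forward (EUR per KRW) = 0.0006232 × 1.0258784 / 1.0120202 = 0.0006317339.

0.00063173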